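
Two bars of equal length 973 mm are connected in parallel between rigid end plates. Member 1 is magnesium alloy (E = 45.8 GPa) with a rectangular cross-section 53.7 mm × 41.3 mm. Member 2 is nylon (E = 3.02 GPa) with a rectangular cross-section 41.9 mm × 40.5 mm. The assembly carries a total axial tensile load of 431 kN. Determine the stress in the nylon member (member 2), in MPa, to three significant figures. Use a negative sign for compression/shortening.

A_1 = 2218 mm².
A_2 = 1697 mm².
Equal strain + equilibrium ⇒ each member carries load in proportion to AE: A₁E₁ = 101600000 N, A₂E₂ = 5125000 N, ΣAE = 106700000 N.
σ₂ = P·E₂/ΣAE = 431000·3020/106700000 = 12.2 MPa.

12.2 MPa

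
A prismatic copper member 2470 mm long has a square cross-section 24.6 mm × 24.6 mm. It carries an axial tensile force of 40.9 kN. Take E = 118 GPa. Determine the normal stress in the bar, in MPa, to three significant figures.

67.6 MPa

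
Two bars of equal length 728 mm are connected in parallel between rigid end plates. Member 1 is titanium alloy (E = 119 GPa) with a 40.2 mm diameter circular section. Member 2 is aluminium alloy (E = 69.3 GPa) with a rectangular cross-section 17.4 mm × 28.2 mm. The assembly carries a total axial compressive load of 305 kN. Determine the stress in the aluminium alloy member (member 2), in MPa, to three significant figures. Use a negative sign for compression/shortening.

A_1 = 1269 mm².
A_2 = 490.7 mm².
Equal strain + equilibrium ⇒ each member carries load in proportion to AE: A₁E₁ = 151000000 N, A₂E₂ = 34000000 N, ΣAE = 185000000 N.
σ₂ = P·E₂/ΣAE = -305000·69300/185000000 = -114.2 MPa.

-114 MPa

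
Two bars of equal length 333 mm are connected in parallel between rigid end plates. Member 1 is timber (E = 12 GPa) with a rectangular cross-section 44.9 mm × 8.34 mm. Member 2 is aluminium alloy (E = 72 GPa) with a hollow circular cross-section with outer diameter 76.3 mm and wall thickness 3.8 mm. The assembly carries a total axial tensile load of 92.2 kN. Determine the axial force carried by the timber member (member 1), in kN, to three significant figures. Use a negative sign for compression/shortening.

A_1 = 374.5 mm².
A_2 = 865.5 mm².
Equal strain + equilibrium ⇒ each member carries load in proportion to AE: A₁E₁ = 4494000 N, A₂E₂ = 62320000 N, ΣAE = 66810000 N.
F₁ = P·A₁E₁/ΣAE = 92200·4494000/66810000 = 6201 N.

6.20 kN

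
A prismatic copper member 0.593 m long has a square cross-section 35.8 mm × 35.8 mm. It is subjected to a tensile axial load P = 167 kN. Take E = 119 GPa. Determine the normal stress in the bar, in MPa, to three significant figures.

130 MPa

A = 1282 mm².
σ = N/A = 167000/1282 = 130.3 MPa.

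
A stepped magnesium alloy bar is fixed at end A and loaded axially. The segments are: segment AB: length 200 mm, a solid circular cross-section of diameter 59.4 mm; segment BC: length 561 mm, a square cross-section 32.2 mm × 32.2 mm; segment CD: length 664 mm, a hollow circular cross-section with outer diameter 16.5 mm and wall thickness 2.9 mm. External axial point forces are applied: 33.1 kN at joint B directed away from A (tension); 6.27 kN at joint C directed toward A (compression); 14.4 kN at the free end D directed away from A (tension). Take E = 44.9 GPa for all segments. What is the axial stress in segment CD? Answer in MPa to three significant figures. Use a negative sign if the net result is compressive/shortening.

Internal axial forces (sectioning from the free end, tension +): N_CD = 14.4 kN, N_BC = 8.13 kN, N_AB = 41.23 kN.
A_CD = 123.9 mm².
σ_CD = N_CD/A_CD = 14400/123.9 = 116.2 MPa.

116 MPa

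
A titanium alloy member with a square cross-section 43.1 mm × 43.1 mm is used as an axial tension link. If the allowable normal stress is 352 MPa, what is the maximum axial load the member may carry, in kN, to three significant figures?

654 kN

A = 1858 mm².
P_max = σ_allow · A = 352 · 1858 = 653900 N = 653.9 kN.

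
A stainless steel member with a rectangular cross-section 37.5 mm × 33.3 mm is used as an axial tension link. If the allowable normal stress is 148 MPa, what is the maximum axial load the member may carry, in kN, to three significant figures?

185 kN

A = 1249 mm².
P_max = σ_allow · A = 148 · 1249 = 184800 N = 184.8 kN.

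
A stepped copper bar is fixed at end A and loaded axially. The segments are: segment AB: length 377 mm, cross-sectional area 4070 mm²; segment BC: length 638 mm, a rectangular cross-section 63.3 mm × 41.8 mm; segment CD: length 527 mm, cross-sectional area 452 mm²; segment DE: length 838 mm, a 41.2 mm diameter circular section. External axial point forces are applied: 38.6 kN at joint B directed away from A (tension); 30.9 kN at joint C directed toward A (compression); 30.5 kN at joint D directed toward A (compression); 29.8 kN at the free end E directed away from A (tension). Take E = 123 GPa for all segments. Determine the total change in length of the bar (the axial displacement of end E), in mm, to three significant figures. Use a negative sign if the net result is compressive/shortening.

Internal axial forces (sectioning from the free end, tension +): N_DE = 29.8 kN, N_CD = -0.7 kN, N_BC = -31.6 kN, N_AB = 7 kN.
A_BC = 2646 mm².
A_DE = 1333 mm².
δ_AB = 7000·377/(4070·123000) = 0.005272 mm
δ_BC = -31600·638/(2646·123000) = -0.06195 mm
δ_CD = -700·527/(452·123000) = -0.006635 mm
δ_DE = 29800·838/(1333·123000) = 0.1523 mm
δ = Σδ_i = 0.08898 mm.

0.0890 mm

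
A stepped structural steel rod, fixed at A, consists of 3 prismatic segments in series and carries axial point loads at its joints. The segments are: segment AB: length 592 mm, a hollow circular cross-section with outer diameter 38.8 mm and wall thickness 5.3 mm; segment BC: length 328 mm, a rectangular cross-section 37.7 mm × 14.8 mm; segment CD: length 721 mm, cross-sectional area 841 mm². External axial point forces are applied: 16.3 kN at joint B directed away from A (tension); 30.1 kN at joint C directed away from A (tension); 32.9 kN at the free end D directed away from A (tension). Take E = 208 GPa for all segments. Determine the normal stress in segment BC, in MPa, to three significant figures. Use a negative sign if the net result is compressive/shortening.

113 MPa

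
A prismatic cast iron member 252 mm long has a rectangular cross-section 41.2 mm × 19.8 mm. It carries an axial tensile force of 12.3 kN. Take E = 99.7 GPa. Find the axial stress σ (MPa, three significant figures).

A = 815.8 mm².
σ = N/A = 12300/815.8 = 15.08 MPa.

15.1 MPa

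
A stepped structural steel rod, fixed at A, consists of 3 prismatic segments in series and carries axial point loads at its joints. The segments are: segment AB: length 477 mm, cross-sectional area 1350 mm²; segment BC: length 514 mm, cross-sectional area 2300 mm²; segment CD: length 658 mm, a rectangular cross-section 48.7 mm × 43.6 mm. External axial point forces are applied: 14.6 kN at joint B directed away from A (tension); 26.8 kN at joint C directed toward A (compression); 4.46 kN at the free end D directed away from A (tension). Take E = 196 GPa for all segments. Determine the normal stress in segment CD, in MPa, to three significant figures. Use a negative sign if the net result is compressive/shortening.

2.10 MPa

Internal axial forces (sectioning from the free end, tension +): N_CD = 4.46 kN, N_BC = -22.34 kN, N_AB = -7.74 kN.
A_CD = 2123 mm².
σ_CD = N_CD/A_CD = 4460/2123 = 2.1 MPa.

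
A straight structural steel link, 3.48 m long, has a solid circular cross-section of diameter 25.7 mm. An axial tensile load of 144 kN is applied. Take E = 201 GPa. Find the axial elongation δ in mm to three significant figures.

4.81 mm

A = 518.7 mm².
δ_mech = NL/(AE) = 144000·3480/(518.7·201000) = 4.806 mm.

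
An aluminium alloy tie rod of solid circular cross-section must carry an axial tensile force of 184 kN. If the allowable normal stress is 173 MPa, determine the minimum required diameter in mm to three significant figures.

36.8 mm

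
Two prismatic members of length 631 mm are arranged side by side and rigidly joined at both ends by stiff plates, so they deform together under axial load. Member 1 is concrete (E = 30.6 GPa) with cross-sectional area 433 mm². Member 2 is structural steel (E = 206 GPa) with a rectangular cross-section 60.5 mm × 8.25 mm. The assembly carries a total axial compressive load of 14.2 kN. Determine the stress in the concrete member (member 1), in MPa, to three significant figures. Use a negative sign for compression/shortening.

A_2 = 499.1 mm².
Equal strain + equilibrium ⇒ each member carries load in proportion to AE: A₁E₁ = 13250000 N, A₂E₂ = 102800000 N, ΣAE = 116100000 N.
σ₁ = P·E₁/ΣAE = -14200·30600/116100000 = -3.744 MPa.

-3.74 MPa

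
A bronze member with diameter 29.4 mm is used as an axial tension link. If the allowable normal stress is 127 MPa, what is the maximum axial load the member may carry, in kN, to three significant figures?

86.2 kN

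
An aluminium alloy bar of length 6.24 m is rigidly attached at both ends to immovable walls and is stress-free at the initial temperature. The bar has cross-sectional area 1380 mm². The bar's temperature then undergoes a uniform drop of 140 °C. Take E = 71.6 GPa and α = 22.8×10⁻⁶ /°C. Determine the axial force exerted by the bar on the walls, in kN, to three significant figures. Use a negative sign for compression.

Free thermal expansion αLΔT = 22.8e-6 · 6240 · -140 = -19.92 mm.
The walls impose strain ε = −(-19.92)/6240 = 3.1920e-03; σ = Eε = 71600 · 3.1920e-03 = 228.5 MPa.
Wall reaction R = σ·A = 228.5·1380 = 315400 N = 315.4 kN.

315 kN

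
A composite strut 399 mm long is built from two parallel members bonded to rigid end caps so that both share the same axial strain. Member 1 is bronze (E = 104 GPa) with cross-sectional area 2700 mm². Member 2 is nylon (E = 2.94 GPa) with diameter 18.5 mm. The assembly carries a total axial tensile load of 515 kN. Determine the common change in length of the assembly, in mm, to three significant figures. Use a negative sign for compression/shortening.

0.730 mm

A_2 = 268.8 mm².
Equal strain + equilibrium ⇒ each member carries load in proportion to AE: A₁E₁ = 280800000 N, A₂E₂ = 790300 N, ΣAE = 281600000 N.
δ = PL/ΣAE = 515000·399/281600000 = 0.7297 mm.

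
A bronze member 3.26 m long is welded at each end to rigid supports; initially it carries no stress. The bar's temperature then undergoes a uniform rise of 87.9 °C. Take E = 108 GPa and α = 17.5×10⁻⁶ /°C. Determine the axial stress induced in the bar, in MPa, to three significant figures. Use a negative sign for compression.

-166 MPa

Free thermal expansion αLΔT = 17.5e-6 · 3260 · 87.9 = 5.015 mm.
The walls impose strain ε = −(5.015)/3260 = -1.5382e-03; σ = Eε = 108000 · -1.5382e-03 = -166.1 MPa.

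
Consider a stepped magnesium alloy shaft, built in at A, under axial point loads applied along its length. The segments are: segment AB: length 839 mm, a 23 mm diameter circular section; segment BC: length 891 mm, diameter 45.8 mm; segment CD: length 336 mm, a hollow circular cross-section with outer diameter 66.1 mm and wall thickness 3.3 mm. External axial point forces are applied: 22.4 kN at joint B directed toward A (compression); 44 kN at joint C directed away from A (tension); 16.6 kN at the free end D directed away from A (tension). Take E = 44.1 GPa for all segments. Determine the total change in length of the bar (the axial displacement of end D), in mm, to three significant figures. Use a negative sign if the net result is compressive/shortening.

Internal axial forces (sectioning from the free end, tension +): N_CD = 16.6 kN, N_BC = 60.6 kN, N_AB = 38.2 kN.
A_AB = 415.5 mm².
A_BC = 1647 mm².
A_CD = 651.1 mm².
δ_AB = 38200·839/(415.5·44100) = 1.749 mm
δ_BC = 60600·891/(1647·44100) = 0.7432 mm
δ_CD = 16600·336/(651.1·44100) = 0.1943 mm
δ = Σδ_i = 2.687 mm.

2.69 mm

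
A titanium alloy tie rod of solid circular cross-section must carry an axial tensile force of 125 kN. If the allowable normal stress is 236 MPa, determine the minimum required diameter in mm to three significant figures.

Required area A ≥ P/σ_allow = 125000/236 = 529.7 mm².
For a solid circular section, d ≥ √(4A/π) = 25.97 mm.

26.0 mm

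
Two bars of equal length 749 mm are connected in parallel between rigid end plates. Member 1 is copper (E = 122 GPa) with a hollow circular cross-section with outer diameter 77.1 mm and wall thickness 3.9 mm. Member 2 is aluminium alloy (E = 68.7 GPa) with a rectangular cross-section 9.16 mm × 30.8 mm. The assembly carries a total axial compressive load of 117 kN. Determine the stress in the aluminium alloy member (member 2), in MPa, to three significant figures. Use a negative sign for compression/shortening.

A_1 = 896.9 mm².
A_2 = 282.1 mm².
Equal strain + equilibrium ⇒ each member carries load in proportion to AE: A₁E₁ = 109400000 N, A₂E₂ = 19380000 N, ΣAE = 128800000 N.
σ₂ = P·E₂/ΣAE = -117000·68700/128800000 = -62.41 MPa.

-62.4 MPa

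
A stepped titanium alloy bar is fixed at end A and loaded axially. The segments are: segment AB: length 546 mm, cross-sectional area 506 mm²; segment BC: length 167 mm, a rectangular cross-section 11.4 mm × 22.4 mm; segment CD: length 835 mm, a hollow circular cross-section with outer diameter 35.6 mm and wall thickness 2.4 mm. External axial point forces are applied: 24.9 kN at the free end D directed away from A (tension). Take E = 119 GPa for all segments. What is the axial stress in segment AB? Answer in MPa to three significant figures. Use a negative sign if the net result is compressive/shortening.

49.2 MPa

Internal axial forces (sectioning from the free end, tension +): N_CD = 24.9 kN, N_BC = 24.9 kN, N_AB = 24.9 kN.
σ_AB = N_AB/A_AB = 24900/506 = 49.21 MPa.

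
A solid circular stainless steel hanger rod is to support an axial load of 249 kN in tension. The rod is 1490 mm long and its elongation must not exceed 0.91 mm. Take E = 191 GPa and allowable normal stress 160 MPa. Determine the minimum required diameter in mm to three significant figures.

Required area A ≥ P/σ_allow = 249000/160 = 1556 mm².
For a solid circular section, d ≥ √(4A/π) = 44.51 mm.
Elongation limit: A ≥ PL/(Eδ_allow) = 249000·1490/(191000·0.91) = 2135 mm² ⇒ d ≥ 52.13 mm.
The elongation limit governs.

52.1 mm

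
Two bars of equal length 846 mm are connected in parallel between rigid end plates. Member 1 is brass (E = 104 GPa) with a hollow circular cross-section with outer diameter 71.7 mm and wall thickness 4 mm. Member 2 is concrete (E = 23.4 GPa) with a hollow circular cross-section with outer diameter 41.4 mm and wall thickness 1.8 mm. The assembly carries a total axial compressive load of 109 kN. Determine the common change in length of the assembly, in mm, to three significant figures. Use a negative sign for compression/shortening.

-0.984 mm

A_1 = 850.7 mm².
A_2 = 223.9 mm².
Equal strain + equilibrium ⇒ each member carries load in proportion to AE: A₁E₁ = 88480000 N, A₂E₂ = 5240000 N, ΣAE = 93720000 N.
δ = PL/ΣAE = -109000·846/93720000 = -0.984 mm.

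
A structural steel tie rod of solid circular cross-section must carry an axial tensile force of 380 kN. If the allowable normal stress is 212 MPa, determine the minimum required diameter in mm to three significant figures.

Required area A ≥ P/σ_allow = 380000/212 = 1792 mm².
For a solid circular section, d ≥ √(4A/π) = 47.77 mm.

47.8 mm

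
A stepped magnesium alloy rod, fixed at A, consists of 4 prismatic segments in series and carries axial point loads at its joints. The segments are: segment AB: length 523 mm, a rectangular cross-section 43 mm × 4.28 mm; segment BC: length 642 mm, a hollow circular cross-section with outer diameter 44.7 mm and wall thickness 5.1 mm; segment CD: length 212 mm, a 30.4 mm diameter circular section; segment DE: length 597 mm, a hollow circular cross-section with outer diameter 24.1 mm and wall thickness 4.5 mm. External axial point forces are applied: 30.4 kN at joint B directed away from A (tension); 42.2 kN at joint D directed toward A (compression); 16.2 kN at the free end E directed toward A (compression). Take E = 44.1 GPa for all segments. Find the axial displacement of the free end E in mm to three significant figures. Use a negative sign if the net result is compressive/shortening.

-4.32 mm

Internal axial forces (sectioning from the free end, tension +): N_DE = -16.2 kN, N_CD = -58.4 kN, N_BC = -58.4 kN, N_AB = -28 kN.
A_AB = 184 mm².
A_BC = 634.5 mm².
A_CD = 725.8 mm².
A_DE = 277.1 mm².
δ_AB = -28000·523/(184·44100) = -1.804 mm
δ_BC = -58400·642/(634.5·44100) = -1.34 mm
δ_CD = -58400·212/(725.8·44100) = -0.3868 mm
δ_DE = -16200·597/(277.1·44100) = -0.7915 mm
δ = Σδ_i = -4.323 mm.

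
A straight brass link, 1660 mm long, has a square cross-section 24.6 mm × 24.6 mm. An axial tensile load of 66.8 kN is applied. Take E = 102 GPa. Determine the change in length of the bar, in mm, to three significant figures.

1.80 mm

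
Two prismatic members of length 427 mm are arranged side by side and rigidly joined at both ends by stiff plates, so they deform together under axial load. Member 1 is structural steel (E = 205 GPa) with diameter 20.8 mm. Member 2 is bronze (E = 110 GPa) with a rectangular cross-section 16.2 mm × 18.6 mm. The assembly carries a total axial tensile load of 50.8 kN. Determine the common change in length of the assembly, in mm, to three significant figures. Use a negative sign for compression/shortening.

A_1 = 339.8 mm².
A_2 = 301.3 mm².
Equal strain + equilibrium ⇒ each member carries load in proportion to AE: A₁E₁ = 69660000 N, A₂E₂ = 33150000 N, ΣAE = 102800000 N.
δ = PL/ΣAE = 50800·427/102800000 = 0.211 mm.

0.211 mm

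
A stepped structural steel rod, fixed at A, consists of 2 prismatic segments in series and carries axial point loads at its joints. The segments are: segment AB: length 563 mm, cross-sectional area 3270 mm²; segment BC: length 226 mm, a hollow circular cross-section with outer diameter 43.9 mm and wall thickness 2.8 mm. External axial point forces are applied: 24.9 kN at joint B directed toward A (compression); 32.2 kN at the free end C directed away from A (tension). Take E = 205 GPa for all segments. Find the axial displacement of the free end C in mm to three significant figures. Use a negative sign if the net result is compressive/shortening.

0.104 mm

Internal axial forces (sectioning from the free end, tension +): N_BC = 32.2 kN, N_AB = 7.3 kN.
A_BC = 361.5 mm².
δ_AB = 7300·563/(3270·205000) = 0.006131 mm
δ_BC = 32200·226/(361.5·205000) = 0.09819 mm
δ = Σδ_i = 0.1043 mm.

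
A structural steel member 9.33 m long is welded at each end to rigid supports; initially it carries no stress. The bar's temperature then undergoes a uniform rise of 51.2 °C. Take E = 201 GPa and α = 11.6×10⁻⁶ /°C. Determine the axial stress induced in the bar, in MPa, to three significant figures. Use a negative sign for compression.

Free thermal expansion αLΔT = 11.6e-6 · 9330 · 51.2 = 5.541 mm.
The walls impose strain ε = −(5.541)/9330 = -5.9392e-04; σ = Eε = 201000 · -5.9392e-04 = -119.4 MPa.

-119 MPa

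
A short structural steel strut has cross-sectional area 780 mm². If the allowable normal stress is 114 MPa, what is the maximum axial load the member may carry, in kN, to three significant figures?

P_max = σ_allow · A = 114 · 780 = 88920 N = 88.92 kN.

88.9 kN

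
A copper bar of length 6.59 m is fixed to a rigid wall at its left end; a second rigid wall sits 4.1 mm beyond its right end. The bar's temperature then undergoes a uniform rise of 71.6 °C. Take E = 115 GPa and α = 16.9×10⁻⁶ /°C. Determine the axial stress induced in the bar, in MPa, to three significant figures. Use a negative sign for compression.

Free thermal expansion αLΔT = 16.9e-6 · 6590 · 71.6 = 7.974 mm.
The walls engage after the gap closes; constrained expansion = 7.974 − 4.1 = 3.874 mm.
The walls impose strain ε = −(3.874)/6590 = -5.8789e-04; σ = Eε = 115000 · -5.8789e-04 = -67.61 MPa.

-67.6 MPa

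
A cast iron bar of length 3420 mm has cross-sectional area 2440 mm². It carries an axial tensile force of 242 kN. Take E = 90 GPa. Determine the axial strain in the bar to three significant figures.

0.00110

σ = N/A = 99.18 MPa; ε = σ/E = 99.18/90000 = 1.102e-03.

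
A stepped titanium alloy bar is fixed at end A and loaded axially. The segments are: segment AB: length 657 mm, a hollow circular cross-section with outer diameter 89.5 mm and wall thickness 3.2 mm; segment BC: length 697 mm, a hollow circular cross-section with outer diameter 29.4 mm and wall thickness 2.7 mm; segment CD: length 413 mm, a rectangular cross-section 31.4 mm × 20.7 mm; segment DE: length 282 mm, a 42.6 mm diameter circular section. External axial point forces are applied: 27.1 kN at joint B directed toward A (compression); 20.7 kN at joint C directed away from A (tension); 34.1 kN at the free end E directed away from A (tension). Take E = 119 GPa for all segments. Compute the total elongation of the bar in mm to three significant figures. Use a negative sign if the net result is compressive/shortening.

Internal axial forces (sectioning from the free end, tension +): N_DE = 34.1 kN, N_CD = 34.1 kN, N_BC = 54.8 kN, N_AB = 27.7 kN.
A_AB = 867.6 mm².
A_BC = 226.5 mm².
A_CD = 650 mm².
A_DE = 1425 mm².
δ_AB = 27700·657/(867.6·119000) = 0.1763 mm
δ_BC = 54800·697/(226.5·119000) = 1.417 mm
δ_CD = 34100·413/(650·119000) = 0.1821 mm
δ_DE = 34100·282/(1425·119000) = 0.0567 mm
δ = Σδ_i = 1.832 mm.

1.83 mm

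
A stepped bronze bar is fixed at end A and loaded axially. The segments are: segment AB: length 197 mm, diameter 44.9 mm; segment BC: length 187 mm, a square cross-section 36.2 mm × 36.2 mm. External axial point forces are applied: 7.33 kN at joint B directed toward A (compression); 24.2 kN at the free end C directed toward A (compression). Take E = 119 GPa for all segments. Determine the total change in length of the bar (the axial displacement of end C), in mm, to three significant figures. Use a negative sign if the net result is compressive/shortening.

-0.0620 mm

Internal axial forces (sectioning from the free end, tension +): N_BC = -24.2 kN, N_AB = -31.53 kN.
A_AB = 1583 mm².
A_BC = 1310 mm².
δ_AB = -31530·197/(1583·119000) = -0.03297 mm
δ_BC = -24200·187/(1310·119000) = -0.02902 mm
δ = Σδ_i = -0.06199 mm.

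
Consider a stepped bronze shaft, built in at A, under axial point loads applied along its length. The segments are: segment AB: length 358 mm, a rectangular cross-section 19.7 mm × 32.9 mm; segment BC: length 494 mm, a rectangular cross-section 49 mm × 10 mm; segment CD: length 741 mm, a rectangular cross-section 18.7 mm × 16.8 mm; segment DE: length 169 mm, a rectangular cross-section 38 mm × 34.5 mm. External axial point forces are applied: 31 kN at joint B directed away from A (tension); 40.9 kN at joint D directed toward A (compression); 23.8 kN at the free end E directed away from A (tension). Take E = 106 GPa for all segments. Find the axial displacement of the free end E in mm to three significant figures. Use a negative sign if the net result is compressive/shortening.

Internal axial forces (sectioning from the free end, tension +): N_DE = 23.8 kN, N_CD = -17.1 kN, N_BC = -17.1 kN, N_AB = 13.9 kN.
A_AB = 648.1 mm².
A_BC = 490 mm².
A_CD = 314.2 mm².
A_DE = 1311 mm².
δ_AB = 13900·358/(648.1·106000) = 0.07243 mm
δ_BC = -17100·494/(490·106000) = -0.1626 mm
δ_CD = -17100·741/(314.2·106000) = -0.3805 mm
δ_DE = 23800·169/(1311·106000) = 0.02894 mm
δ = Σδ_i = -0.4418 mm.

-0.442 mm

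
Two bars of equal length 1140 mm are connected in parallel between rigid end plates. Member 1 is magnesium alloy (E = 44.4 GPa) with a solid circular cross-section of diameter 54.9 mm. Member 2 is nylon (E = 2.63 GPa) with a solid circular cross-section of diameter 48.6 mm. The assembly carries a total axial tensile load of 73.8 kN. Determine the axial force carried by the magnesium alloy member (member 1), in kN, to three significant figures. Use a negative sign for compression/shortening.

A_1 = 2367 mm².
A_2 = 1855 mm².
Equal strain + equilibrium ⇒ each member carries load in proportion to AE: A₁E₁ = 105100000 N, A₂E₂ = 4879000 N, ΣAE = 110000000 N.
F₁ = P·A₁E₁/ΣAE = 73800·105100000/110000000 = 70530 N.

70.5 kN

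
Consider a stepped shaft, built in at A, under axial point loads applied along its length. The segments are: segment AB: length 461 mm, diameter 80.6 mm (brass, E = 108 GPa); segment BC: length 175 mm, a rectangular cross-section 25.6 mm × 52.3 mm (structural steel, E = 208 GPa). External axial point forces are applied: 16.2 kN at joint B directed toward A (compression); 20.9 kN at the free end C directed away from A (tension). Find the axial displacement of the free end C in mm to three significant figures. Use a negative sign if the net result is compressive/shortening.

Internal axial forces (sectioning from the free end, tension +): N_BC = 20.9 kN, N_AB = 4.7 kN.
A_AB = 5102 mm².
A_BC = 1339 mm².
δ_AB = 4700·461/(5102·108000) = 0.003932 mm
δ_BC = 20900·175/(1339·208000) = 0.01313 mm
δ = Σδ_i = 0.01707 mm.

0.0171 mm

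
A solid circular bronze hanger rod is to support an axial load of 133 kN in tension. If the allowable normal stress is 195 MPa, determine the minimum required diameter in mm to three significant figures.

29.5 mm

Required area A ≥ P/σ_allow = 133000/195 = 682.1 mm².
For a solid circular section, d ≥ √(4A/π) = 29.47 mm.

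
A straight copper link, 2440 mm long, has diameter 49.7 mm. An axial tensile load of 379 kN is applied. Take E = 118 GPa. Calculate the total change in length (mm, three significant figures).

4.04 mm

A = 1940 mm².
δ_mech = NL/(AE) = 379000·2440/(1940·118000) = 4.04 mm.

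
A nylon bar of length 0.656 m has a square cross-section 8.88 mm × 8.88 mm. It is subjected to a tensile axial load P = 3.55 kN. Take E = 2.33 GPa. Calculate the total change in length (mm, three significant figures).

12.7 mm

A = 78.85 mm².
δ_mech = NL/(AE) = 3550·656/(78.85·2330) = 12.68 mm.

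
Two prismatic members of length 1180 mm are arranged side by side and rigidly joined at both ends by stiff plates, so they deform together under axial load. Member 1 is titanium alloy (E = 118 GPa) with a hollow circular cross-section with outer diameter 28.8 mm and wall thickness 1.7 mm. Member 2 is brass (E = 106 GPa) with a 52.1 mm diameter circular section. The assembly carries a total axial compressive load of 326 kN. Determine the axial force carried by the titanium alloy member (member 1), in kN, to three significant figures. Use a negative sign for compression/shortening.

-22.9 kN

A_1 = 144.7 mm².
A_2 = 2132 mm².
Equal strain + equilibrium ⇒ each member carries load in proportion to AE: A₁E₁ = 17080000 N, A₂E₂ = 226000000 N, ΣAE = 243100000 N.
F₁ = P·A₁E₁/ΣAE = -326000·17080000/243100000 = -22910 N.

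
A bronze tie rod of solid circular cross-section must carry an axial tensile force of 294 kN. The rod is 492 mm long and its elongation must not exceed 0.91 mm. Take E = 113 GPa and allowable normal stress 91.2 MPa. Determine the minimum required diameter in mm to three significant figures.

Required area A ≥ P/σ_allow = 294000/91.2 = 3224 mm².
For a solid circular section, d ≥ √(4A/π) = 64.07 mm.
Elongation limit: A ≥ PL/(Eδ_allow) = 294000·492/(113000·0.91) = 1407 mm² ⇒ d ≥ 42.32 mm.
The stress limit governs.

64.1 mm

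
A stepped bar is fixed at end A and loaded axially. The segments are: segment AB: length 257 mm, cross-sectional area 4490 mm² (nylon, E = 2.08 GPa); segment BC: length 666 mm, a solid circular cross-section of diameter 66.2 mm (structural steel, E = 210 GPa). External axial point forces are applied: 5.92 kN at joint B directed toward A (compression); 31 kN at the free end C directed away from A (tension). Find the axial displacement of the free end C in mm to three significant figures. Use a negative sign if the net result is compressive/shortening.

Internal axial forces (sectioning from the free end, tension +): N_BC = 31 kN, N_AB = 25.08 kN.
A_BC = 3442 mm².
δ_AB = 25080·257/(4490·2080) = 0.6902 mm
δ_BC = 31000·666/(3442·210000) = 0.02856 mm
δ = Σδ_i = 0.7187 mm.

0.719 mm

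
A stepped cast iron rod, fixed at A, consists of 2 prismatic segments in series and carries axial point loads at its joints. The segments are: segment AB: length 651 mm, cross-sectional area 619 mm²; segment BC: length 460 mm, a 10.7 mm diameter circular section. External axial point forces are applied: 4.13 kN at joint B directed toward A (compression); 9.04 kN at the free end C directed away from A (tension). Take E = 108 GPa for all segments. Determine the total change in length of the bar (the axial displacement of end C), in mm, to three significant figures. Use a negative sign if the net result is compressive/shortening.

0.476 mm

Internal axial forces (sectioning from the free end, tension +): N_BC = 9.04 kN, N_AB = 4.91 kN.
A_BC = 89.92 mm².
δ_AB = 4910·651/(619·108000) = 0.04781 mm
δ_BC = 9040·460/(89.92·108000) = 0.4282 mm
δ = Σδ_i = 0.476 mm.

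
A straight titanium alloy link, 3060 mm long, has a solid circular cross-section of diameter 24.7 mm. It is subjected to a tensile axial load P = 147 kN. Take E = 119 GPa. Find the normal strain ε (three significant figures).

0.00258

A = 479.2 mm².
σ = N/A = 306.8 MPa; ε = σ/E = 306.8/119000 = 2.578e-03.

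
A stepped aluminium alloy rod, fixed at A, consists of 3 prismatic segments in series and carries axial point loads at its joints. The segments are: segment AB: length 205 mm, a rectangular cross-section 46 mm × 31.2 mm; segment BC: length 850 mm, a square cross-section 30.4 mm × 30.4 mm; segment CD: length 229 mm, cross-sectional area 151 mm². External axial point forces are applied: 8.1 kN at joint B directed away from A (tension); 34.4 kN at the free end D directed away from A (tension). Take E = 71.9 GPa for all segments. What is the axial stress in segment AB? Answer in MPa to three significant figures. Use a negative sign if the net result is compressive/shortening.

Internal axial forces (sectioning from the free end, tension +): N_CD = 34.4 kN, N_BC = 34.4 kN, N_AB = 42.5 kN.
A_AB = 1435 mm².
σ_AB = N_AB/A_AB = 42500/1435 = 29.61 MPa.

29.6 MPa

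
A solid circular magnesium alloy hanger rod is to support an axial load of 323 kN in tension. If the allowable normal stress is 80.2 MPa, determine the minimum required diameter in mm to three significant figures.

71.6 mm

Required area A ≥ P/σ_allow = 323000/80.2 = 4027 mm².
For a solid circular section, d ≥ √(4A/π) = 71.61 mm.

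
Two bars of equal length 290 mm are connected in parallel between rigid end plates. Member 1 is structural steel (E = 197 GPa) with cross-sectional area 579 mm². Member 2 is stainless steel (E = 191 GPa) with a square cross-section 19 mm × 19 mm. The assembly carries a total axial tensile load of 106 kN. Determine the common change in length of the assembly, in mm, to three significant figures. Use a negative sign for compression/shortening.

0.168 mm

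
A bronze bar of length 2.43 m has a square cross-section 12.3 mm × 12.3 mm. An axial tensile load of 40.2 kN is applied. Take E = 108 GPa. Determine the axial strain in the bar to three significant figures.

0.00246

A = 151.3 mm².
σ = N/A = 265.7 MPa; ε = σ/E = 265.7/108000 = 2.460e-03.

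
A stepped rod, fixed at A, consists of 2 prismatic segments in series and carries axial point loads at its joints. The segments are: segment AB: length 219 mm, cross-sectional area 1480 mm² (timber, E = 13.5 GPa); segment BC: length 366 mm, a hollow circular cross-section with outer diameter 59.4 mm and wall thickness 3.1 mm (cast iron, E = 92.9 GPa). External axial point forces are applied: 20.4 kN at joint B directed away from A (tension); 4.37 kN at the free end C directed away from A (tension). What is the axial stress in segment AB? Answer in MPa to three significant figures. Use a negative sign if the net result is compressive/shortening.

16.7 MPa

Internal axial forces (sectioning from the free end, tension +): N_BC = 4.37 kN, N_AB = 24.77 kN.
σ_AB = N_AB/A_AB = 24770/1480 = 16.74 MPa.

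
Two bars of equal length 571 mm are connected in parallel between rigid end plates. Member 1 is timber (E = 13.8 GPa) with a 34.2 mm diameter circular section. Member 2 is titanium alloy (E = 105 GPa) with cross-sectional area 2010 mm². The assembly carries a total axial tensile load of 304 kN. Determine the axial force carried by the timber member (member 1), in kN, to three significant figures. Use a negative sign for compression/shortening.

17.2 kN

A_1 = 918.6 mm².
Equal strain + equilibrium ⇒ each member carries load in proportion to AE: A₁E₁ = 12680000 N, A₂E₂ = 211000000 N, ΣAE = 223700000 N.
F₁ = P·A₁E₁/ΣAE = 304000·12680000/223700000 = 17230 N.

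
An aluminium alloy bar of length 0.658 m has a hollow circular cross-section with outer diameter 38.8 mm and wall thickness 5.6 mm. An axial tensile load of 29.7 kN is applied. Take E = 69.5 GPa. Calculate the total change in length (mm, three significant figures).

A = 584.1 mm².
δ_mech = NL/(AE) = 29700·658/(584.1·69500) = 0.4814 mm.

0.481 mm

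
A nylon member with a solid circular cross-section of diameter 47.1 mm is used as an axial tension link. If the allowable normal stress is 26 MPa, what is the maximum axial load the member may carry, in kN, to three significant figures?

A = 1742 mm².
P_max = σ_allow · A = 26 · 1742 = 45300 N = 45.3 kN.

45.3 kN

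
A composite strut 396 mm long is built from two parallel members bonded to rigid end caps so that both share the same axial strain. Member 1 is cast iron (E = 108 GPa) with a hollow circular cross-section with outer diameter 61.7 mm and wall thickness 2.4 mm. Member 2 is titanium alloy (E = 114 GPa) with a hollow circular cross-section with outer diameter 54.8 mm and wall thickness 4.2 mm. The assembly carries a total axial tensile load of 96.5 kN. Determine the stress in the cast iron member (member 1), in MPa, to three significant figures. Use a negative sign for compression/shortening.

A_1 = 447.1 mm².
A_2 = 667.7 mm².
Equal strain + equilibrium ⇒ each member carries load in proportion to AE: A₁E₁ = 48290000 N, A₂E₂ = 76110000 N, ΣAE = 124400000 N.
σ₁ = P·E₁/ΣAE = 96500·108000/124400000 = 83.78 MPa.

83.8 MPa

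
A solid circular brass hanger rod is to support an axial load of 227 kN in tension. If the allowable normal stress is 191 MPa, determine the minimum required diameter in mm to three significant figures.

Required area A ≥ P/σ_allow = 227000/191 = 1188 mm².
For a solid circular section, d ≥ √(4A/π) = 38.9 mm.

38.9 mm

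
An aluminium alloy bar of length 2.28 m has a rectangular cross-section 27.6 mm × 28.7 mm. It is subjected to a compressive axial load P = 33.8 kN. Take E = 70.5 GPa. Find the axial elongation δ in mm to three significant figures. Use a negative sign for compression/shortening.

-1.38 mm

A = 792.1 mm².
δ_mech = NL/(AE) = -33800·2280/(792.1·70500) = -1.38 mm.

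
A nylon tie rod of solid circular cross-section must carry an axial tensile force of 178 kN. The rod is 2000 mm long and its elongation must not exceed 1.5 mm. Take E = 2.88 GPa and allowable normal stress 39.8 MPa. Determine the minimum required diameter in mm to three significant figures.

324 mm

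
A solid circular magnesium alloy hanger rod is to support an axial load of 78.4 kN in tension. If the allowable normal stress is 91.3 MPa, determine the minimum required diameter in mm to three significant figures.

33.1 mm

Required area A ≥ P/σ_allow = 78400/91.3 = 858.7 mm².
For a solid circular section, d ≥ √(4A/π) = 33.07 mm.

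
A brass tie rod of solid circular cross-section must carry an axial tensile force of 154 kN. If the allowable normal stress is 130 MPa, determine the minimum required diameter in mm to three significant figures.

Required area A ≥ P/σ_allow = 154000/130 = 1185 mm².
For a solid circular section, d ≥ √(4A/π) = 38.84 mm.

38.8 mm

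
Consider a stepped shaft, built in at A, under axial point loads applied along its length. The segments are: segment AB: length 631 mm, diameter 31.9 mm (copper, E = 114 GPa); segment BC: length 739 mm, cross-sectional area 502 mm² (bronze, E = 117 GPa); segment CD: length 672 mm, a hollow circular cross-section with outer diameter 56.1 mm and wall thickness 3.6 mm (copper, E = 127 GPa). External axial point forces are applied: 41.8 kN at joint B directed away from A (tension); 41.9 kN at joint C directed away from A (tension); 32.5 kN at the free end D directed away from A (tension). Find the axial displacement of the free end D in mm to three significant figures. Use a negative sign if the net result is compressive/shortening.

2.03 mm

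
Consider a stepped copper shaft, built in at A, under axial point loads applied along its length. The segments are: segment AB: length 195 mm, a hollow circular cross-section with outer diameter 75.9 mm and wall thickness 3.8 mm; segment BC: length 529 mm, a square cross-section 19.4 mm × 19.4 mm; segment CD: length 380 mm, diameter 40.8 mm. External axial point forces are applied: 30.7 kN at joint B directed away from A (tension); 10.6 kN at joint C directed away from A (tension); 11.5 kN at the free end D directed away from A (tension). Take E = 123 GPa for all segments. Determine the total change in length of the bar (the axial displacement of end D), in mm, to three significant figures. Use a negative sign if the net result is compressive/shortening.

0.377 mm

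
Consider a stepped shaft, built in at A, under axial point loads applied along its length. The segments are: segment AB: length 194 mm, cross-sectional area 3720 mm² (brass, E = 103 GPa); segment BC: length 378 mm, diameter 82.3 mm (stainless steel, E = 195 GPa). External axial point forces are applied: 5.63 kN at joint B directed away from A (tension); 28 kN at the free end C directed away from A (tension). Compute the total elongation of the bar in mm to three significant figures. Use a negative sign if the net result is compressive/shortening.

Internal axial forces (sectioning from the free end, tension +): N_BC = 28 kN, N_AB = 33.63 kN.
A_BC = 5320 mm².
δ_AB = 33630·194/(3720·103000) = 0.01703 mm
δ_BC = 28000·378/(5320·195000) = 0.0102 mm
δ = Σδ_i = 0.02723 mm.

0.0272 mm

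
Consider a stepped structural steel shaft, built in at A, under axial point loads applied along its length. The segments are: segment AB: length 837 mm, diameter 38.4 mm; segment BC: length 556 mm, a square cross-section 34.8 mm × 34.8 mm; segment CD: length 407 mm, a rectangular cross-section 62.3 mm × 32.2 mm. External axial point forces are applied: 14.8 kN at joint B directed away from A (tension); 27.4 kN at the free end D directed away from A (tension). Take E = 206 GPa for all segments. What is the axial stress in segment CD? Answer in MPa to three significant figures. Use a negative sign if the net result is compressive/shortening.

Internal axial forces (sectioning from the free end, tension +): N_CD = 27.4 kN, N_BC = 27.4 kN, N_AB = 42.2 kN.
A_CD = 2006 mm².
σ_CD = N_CD/A_CD = 27400/2006 = 13.66 MPa.

13.7 MPa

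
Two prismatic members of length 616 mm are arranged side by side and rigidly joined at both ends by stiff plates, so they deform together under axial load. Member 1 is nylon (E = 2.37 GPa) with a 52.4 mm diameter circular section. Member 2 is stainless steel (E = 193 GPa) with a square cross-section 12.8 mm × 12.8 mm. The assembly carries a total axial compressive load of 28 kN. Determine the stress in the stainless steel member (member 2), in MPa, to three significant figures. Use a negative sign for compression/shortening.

-147 MPa

A_1 = 2157 mm².
A_2 = 163.8 mm².
Equal strain + equilibrium ⇒ each member carries load in proportion to AE: A₁E₁ = 5111000 N, A₂E₂ = 31620000 N, ΣAE = 36730000 N.
σ₂ = P·E₂/ΣAE = -28000·193000/36730000 = -147.1 MPa.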